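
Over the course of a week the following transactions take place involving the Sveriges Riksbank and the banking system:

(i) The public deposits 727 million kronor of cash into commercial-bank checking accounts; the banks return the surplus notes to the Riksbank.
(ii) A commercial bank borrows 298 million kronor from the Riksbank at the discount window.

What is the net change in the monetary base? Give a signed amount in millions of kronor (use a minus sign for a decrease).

+298 million

Riksbank balance sheet:
  Assets:      Loans to banks +298M
  Liabilities: Bank reserves +1025M, Currency in circulation −727M
Commercial banking system:
  Assets:      Reserves at CB +1025M
  Liabilities: Checkable deposits +727M, Borrowings from CB +298M
Monetary base = currency + reserves: −727M + (+1025M) = +298 million.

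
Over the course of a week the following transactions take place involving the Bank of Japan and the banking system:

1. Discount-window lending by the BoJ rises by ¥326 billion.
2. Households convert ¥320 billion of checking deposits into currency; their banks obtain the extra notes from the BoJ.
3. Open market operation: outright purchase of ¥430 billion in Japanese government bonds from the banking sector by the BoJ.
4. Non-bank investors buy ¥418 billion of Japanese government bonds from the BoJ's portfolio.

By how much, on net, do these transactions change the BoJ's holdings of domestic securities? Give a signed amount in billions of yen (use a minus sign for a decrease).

+¥12 billion

BoJ balance sheet:
  Assets:      Securities +¥12B, Loans to banks +¥326B
  Liabilities: Bank reserves +¥18B, Currency in circulation +¥320B
So the change in the BoJ's holdings of domestic securities is +¥12 billion.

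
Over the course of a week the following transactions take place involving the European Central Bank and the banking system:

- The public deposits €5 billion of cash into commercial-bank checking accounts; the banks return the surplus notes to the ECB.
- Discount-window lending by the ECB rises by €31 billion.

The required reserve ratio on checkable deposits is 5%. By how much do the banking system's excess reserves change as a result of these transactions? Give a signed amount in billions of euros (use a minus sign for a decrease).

Currency deposit €5 billion: reserves +€5B, deposits +€5B.
Discount-window loan €31 billion: reserves +€31B, deposits 0.
Totals: Δreserves = +€36B, Δdeposits = +€5B.
Δrequired reserves = 5% × +€5B = +€0.25B.
Δexcess reserves = Δreserves − Δrequired = +€36B − (+€0.25B) = +€35.75 billion.

+€35.75 billion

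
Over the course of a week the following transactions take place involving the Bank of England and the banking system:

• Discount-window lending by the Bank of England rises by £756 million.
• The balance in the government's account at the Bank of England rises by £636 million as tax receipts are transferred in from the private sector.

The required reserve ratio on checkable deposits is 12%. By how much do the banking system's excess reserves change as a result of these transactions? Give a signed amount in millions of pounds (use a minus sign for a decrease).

Discount-window loan £756 million: reserves +£756M, deposits 0.
Government account inflow £636 million: reserves −£636M, deposits −£636M.
Totals: Δreserves = +£120M, Δdeposits = −£636M.
Δrequired reserves = 12% × −£636M = −£76.32M.
Δexcess reserves = Δreserves − Δrequired = +£120M − (−£76.32M) = +£196.32 million.

+£196.32 million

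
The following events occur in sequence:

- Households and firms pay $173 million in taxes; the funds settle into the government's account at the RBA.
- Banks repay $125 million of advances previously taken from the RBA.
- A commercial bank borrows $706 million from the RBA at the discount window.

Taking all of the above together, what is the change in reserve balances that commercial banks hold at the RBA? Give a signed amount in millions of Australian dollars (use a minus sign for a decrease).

RBA balance sheet:
  Assets:      Loans to banks +$581M
  Liabilities: Bank reserves +$408M, Government deposits +$173M
Commercial banking system:
  Assets:      Reserves at CB +$408M
  Liabilities: Checkable deposits −$173M, Borrowings from CB +$581M
So the change in reserve balances that commercial banks hold at the RBA is +$408 million.

+$408 million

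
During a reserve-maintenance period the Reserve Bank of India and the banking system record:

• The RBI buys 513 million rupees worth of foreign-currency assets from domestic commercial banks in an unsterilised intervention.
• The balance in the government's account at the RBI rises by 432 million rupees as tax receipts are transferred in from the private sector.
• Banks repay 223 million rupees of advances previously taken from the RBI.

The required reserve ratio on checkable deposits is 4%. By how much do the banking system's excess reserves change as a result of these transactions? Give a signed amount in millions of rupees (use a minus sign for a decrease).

FX purchase 513 million rupees: reserves +513M, deposits 0.
Government account inflow 432 million rupees: reserves −432M, deposits −432M.
Discount-window repayment 223 million rupees: reserves −223M, deposits 0.
Totals: Δreserves = −142M, Δdeposits = −432M.
Δrequired reserves = 4% × −432M = −17.28M.
Δexcess reserves = Δreserves − Δrequired = −142M − (−17.28M) = -124.72 million.

-124.72 million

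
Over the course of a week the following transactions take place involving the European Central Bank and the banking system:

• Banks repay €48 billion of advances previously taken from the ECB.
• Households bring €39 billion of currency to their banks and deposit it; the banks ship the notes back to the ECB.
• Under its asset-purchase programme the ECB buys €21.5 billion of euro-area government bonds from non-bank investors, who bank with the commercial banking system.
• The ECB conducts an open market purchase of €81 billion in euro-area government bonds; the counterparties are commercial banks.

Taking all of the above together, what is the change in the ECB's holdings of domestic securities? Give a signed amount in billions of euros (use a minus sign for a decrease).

+€102.5 billion

ECB balance sheet:
  Assets:      Securities +€102.5B, Loans to banks −€48B
  Liabilities: Bank reserves +€93.5B, Currency in circulation −€39B
Commercial banking system:
  Assets:      Reserves at CB +€93.5B, Securities −€81B
  Liabilities: Checkable deposits +€60.5B, Borrowings from CB −€48B
So the change in the ECB's holdings of domestic securities is +€102.5 billion.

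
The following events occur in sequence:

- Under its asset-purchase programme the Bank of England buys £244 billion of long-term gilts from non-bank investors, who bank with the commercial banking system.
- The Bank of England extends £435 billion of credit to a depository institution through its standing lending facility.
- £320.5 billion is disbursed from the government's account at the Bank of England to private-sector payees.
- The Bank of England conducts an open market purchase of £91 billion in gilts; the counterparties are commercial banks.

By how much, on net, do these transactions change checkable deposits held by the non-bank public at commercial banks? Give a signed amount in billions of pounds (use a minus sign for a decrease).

+£564.5 billion

Bank of England balance sheet:
  Assets:      Securities +£335B, Loans to banks +£435B
  Liabilities: Bank reserves +£1090.5B, Government deposits −£320.5B
Commercial banking system:
  Assets:      Reserves at CB +£1090.5B, Securities −£91B
  Liabilities: Checkable deposits +£564.5B, Borrowings from CB +£435B
So the change in checkable deposits held by the non-bank public at commercial banks is +£564.5 billion.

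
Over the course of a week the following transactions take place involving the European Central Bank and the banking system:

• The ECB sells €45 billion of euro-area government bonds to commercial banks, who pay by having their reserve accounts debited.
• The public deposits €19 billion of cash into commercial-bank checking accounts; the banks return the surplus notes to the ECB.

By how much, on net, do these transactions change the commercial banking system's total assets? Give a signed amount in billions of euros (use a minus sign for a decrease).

ECB balance sheet:
  Assets:      Securities −€45B
  Liabilities: Bank reserves −€26B, Currency in circulation −€19B
Commercial banking system:
  Assets:      Reserves at CB −€26B, Securities +€45B
  Liabilities: Checkable deposits +€19B
Change in total bank assets = +€19 billion.

+€19 billion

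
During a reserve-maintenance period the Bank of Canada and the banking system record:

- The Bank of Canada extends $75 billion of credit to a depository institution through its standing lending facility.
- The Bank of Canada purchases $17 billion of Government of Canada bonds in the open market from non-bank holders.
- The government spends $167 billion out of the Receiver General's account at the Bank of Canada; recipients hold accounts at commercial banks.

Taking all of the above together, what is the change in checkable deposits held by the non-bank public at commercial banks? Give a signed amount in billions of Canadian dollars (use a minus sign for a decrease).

+$184 billion

Bank of Canada balance sheet:
  Assets:      Securities +$17B, Loans to banks +$75B
  Liabilities: Bank reserves +$259B, Government deposits −$167B
Commercial banking system:
  Assets:      Reserves at CB +$259B
  Liabilities: Checkable deposits +$184B, Borrowings from CB +$75B
So the change in checkable deposits held by the non-bank public at commercial banks is +$184 billion.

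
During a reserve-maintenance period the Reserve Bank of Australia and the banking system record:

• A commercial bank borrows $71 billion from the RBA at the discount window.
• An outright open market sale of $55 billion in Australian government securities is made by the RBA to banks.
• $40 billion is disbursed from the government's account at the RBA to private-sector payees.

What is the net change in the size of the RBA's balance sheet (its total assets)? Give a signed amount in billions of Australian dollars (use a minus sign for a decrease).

Discount-window loan $71 billion: an RBA asset is acquired → +$71B.
OMO sale (to banks) $55 billion: an RBA asset is shed → −$55B.
Government spending $40 billion: only the composition of liabilities changes → 0.
Net: 71 − 55 + 0 = +$16 billion.

+$16 billion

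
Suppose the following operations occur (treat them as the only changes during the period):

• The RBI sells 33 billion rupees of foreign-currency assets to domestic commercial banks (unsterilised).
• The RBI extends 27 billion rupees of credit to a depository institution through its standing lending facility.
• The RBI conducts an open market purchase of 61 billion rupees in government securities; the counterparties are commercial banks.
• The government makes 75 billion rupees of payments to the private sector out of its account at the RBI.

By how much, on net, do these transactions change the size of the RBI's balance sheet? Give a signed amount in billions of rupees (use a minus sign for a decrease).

+55 billion

RBI balance sheet:
  Assets:      Securities +61B, Loans to banks +27B, Foreign assets −33B
  Liabilities: Bank reserves +130B, Government deposits −75B
Commercial banking system:
  Assets:      Reserves at CB +130B, Securities −61B, Foreign assets +33B
  Liabilities: Checkable deposits +75B, Borrowings from CB +27B
Change in total RBI assets = +55 billion.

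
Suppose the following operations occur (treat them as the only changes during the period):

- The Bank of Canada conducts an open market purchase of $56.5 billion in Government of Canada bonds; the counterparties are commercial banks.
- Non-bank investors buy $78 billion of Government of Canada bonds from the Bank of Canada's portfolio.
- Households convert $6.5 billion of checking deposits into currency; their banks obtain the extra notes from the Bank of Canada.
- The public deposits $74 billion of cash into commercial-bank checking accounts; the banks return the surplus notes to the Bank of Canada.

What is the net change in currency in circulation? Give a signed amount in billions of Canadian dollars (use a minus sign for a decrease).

OMO purchase (from banks) $56.5 billion: no currency enters or leaves circulation → 0.
Asset sale (to non-banks) $78 billion: no currency enters or leaves circulation → 0.
Currency withdrawal $6.5 billion: notes leave the central bank → +$6.5B.
Currency deposit $74 billion: notes return to the central bank → −$74B.
Net: 0 + 0 + 6.5 − 74 = -$67.5 billion.

-$67.5 billion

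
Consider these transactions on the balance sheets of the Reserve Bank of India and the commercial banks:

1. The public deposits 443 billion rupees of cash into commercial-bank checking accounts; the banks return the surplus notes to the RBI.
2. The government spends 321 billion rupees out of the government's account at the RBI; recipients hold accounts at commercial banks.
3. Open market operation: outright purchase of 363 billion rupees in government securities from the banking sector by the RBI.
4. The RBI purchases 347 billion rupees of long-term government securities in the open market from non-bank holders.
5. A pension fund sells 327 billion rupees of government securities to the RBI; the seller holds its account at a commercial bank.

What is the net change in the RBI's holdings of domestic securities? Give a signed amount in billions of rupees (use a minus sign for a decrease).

+1037 billion

Currency deposit 443 billion rupees: the RBI's securities portfolio is untouched → 0.
Government spending 321 billion rupees: the RBI's securities portfolio is untouched → 0.
OMO purchase (from banks) 363 billion rupees: securities added to the RBI's portfolio → +363B.
Asset purchase (from non-banks) 347 billion rupees: securities added to the RBI's portfolio → +347B.
Asset purchase (from non-banks) 327 billion rupees: securities added to the RBI's portfolio → +327B.
Net: 0 + 0 + 363 + 347 + 327 = +1037 billion.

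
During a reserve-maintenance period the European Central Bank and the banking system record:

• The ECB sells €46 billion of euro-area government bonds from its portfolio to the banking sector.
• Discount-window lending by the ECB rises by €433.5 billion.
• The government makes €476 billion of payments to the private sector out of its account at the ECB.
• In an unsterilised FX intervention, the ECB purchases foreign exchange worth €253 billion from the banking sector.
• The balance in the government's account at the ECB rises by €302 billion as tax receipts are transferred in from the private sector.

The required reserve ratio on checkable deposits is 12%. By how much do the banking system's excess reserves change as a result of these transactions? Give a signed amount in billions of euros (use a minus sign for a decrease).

+€793.62 billion

OMO sale (to banks) €46 billion: reserves −€46B, deposits 0.
Discount-window loan €433.5 billion: reserves +€433.5B, deposits 0.
Government spending €476 billion: reserves +€476B, deposits +€476B.
FX purchase €253 billion: reserves +€253B, deposits 0.
Government account inflow €302 billion: reserves −€302B, deposits −€302B.
Totals: Δreserves = +€814.5B, Δdeposits = +€174B.
Δrequired reserves = 12% × +€174B = +€20.88B.
Δexcess reserves = Δreserves − Δrequired = +€814.5B − (+€20.88B) = +€793.62 billion.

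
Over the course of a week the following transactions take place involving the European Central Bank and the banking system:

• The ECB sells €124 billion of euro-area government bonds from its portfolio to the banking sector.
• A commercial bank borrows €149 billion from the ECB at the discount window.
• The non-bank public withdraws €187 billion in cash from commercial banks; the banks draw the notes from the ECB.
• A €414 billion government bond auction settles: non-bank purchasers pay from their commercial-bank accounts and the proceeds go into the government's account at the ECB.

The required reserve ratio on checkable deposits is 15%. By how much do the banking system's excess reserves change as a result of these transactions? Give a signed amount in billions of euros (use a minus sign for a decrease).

OMO sale (to banks) €124 billion: reserves −€124B, deposits 0.
Discount-window loan €149 billion: reserves +€149B, deposits 0.
Currency withdrawal €187 billion: reserves −€187B, deposits −€187B.
Government account inflow €414 billion: reserves −€414B, deposits −€414B.
Totals: Δreserves = −€576B, Δdeposits = −€601B.
Δrequired reserves = 15% × −€601B = −€90.15B.
Δexcess reserves = Δreserves − Δrequired = −€576B − (−€90.15B) = -€485.85 billion.

-€485.85 billion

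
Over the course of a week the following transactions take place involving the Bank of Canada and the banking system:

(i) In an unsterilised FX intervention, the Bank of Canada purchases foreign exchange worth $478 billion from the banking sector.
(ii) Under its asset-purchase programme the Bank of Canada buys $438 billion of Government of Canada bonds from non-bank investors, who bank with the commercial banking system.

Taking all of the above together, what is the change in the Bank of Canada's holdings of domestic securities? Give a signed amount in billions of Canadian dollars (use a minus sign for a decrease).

+$438 billion

Bank of Canada balance sheet:
  Assets:      Securities +$438B, Foreign assets +$478B
  Liabilities: Bank reserves +$916B
Commercial banking system:
  Assets:      Reserves at CB +$916B, Foreign assets −$478B
  Liabilities: Checkable deposits +$438B
So the change in the Bank of Canada's holdings of domestic securities is +$438 billion.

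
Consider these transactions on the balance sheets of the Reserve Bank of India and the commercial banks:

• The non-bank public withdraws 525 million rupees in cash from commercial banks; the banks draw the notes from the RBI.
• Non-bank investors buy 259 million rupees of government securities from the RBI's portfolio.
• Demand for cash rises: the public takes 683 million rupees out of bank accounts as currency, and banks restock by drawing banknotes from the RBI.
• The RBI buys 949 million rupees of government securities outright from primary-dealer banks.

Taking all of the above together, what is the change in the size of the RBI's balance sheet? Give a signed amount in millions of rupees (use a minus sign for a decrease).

+690 million

RBI balance sheet:
  Assets:      Securities +690M
  Liabilities: Bank reserves −518M, Currency in circulation +1208M
Commercial banking system:
  Assets:      Reserves at CB −518M, Securities −949M
  Liabilities: Checkable deposits −1467M
Change in total RBI assets = +690 million.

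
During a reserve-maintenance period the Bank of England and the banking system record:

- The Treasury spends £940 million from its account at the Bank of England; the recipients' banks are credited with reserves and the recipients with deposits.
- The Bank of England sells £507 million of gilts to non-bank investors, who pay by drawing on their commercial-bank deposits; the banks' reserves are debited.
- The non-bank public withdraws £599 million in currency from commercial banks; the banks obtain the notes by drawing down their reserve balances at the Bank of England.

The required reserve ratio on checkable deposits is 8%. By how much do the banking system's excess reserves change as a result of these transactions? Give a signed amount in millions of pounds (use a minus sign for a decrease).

Government spending £940 million: reserves +£940M, deposits +£940M.
Asset sale (to non-banks) £507 million: reserves −£507M, deposits −£507M.
Currency withdrawal £599 million: reserves −£599M, deposits −£599M.
Totals: Δreserves = −£166M, Δdeposits = −£166M.
Δrequired reserves = 8% × −£166M = −£13.28M.
Δexcess reserves = Δreserves − Δrequired = −£166M − (−£13.28M) = -£152.72 million.

-£152.72 million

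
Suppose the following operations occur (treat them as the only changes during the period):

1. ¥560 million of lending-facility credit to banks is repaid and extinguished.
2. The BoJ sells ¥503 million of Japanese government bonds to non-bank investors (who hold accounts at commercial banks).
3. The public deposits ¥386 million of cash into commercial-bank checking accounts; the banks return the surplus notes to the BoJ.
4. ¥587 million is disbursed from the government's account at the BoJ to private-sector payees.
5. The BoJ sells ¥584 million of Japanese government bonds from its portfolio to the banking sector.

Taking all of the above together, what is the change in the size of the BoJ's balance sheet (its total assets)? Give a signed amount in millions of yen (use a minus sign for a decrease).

-¥1647 million

BoJ balance sheet:
  Assets:      Securities −¥1087M, Loans to banks −¥560M
  Liabilities: Bank reserves −¥674M, Currency in circulation −¥386M, Government deposits −¥587M
Commercial banking system:
  Assets:      Reserves at CB −¥674M, Securities +¥584M
  Liabilities: Checkable deposits +¥470M, Borrowings from CB −¥560M
Change in total BoJ assets = -¥1647 million.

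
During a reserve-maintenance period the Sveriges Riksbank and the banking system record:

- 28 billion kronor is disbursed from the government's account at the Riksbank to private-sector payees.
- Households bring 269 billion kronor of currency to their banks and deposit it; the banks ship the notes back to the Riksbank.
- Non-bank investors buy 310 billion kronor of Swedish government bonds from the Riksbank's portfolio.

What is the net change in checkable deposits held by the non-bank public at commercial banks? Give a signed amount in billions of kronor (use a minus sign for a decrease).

-13 billion

Riksbank balance sheet:
  Assets:      Securities −310B
  Liabilities: Bank reserves −13B, Currency in circulation −269B, Government deposits −28B
Commercial banking system:
  Assets:      Reserves at CB −13B
  Liabilities: Checkable deposits −13B
So the change in checkable deposits held by the non-bank public at commercial banks is -13 billion.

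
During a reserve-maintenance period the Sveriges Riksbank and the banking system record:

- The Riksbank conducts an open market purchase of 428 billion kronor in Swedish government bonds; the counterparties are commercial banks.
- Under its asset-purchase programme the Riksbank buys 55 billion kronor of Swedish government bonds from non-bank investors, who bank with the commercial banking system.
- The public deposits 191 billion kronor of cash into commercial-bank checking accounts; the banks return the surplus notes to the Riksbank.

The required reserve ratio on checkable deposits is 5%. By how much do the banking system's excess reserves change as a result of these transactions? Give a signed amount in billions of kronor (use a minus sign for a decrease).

OMO purchase (from banks) 428 billion kronor: reserves +428B, deposits 0.
Asset purchase (from non-banks) 55 billion kronor: reserves +55B, deposits +55B.
Currency deposit 191 billion kronor: reserves +191B, deposits +191B.
Totals: Δreserves = +674B, Δdeposits = +246B.
Δrequired reserves = 5% × +246B = +12.3B.
Δexcess reserves = Δreserves − Δrequired = +674B − (+12.3B) = +661.7 billion.

+661.7 billion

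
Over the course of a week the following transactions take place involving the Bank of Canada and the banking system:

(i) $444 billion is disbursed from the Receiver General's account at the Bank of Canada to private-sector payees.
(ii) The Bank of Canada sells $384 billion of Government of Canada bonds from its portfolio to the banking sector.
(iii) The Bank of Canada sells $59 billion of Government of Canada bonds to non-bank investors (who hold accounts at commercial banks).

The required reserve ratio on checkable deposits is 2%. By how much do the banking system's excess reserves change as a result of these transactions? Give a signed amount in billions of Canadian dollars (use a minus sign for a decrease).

Government spending $444 billion: reserves +$444B, deposits +$444B.
OMO sale (to banks) $384 billion: reserves −$384B, deposits 0.
Asset sale (to non-banks) $59 billion: reserves −$59B, deposits −$59B.
Totals: Δreserves = +$1B, Δdeposits = +$385B.
Δrequired reserves = 2% × +$385B = +$7.7B.
Δexcess reserves = Δreserves − Δrequired = +$1B − (+$7.7B) = -$6.7 billion.

-$6.7 billion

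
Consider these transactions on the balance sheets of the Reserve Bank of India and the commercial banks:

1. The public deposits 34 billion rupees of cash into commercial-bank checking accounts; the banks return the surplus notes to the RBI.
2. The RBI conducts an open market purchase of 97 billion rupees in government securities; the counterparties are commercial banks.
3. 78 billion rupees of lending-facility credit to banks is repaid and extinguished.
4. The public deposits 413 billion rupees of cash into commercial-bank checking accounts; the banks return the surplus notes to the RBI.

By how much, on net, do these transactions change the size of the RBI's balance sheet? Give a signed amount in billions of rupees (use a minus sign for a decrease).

+19 billion

RBI balance sheet:
  Assets:      Securities +97B, Loans to banks −78B
  Liabilities: Bank reserves +466B, Currency in circulation −447B
Change in total RBI assets = +19 billion.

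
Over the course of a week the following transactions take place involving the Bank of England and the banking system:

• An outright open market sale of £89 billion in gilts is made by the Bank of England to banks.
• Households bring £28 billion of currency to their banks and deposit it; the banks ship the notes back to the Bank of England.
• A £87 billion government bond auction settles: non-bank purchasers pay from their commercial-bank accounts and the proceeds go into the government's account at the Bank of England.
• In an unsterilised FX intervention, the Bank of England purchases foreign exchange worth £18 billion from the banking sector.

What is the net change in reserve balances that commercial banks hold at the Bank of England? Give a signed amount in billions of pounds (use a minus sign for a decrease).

Bank of England balance sheet:
  Assets:      Securities −£89B, Foreign assets +£18B
  Liabilities: Bank reserves −£130B, Currency in circulation −£28B, Government deposits +£87B
So the change in reserve balances that commercial banks hold at the Bank of England is -£130 billion.

-£130 billion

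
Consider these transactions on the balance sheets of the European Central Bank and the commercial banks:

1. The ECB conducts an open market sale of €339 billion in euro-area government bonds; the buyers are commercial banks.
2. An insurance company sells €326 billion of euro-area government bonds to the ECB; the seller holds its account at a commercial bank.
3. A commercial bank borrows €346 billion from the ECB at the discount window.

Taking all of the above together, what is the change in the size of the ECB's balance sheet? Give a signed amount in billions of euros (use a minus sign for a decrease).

+€333 billion

ECB balance sheet:
  Assets:      Securities −€13B, Loans to banks +€346B
  Liabilities: Bank reserves +€333B
Commercial banking system:
  Assets:      Reserves at CB +€333B, Securities +€339B
  Liabilities: Checkable deposits +€326B, Borrowings from CB +€346B
Change in total ECB assets = +€333 billion.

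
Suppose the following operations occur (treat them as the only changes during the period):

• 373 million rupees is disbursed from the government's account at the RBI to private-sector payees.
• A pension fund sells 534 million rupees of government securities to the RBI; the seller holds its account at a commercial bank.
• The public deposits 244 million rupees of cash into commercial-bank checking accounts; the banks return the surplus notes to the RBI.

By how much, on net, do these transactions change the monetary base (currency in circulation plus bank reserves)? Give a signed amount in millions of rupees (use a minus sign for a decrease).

+907 million

Government spending 373 million rupees: a non-base liability converts back to reserves → +373M.
Asset purchase (from non-banks) 534 million rupees: RBI balance sheet expands → +534M.
Currency deposit 244 million rupees: just a shift between currency and reserves — both are base money → 0.
Net: 373 + 534 + 0 = +907 million.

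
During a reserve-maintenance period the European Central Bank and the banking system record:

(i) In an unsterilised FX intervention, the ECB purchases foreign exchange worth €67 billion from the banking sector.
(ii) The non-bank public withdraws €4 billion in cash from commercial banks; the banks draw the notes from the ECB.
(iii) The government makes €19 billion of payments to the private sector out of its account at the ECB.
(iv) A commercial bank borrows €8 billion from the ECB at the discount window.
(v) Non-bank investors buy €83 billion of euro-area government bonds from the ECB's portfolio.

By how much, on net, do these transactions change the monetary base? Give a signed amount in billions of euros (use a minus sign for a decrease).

FX purchase €67 billion: ECB balance sheet expands → +€67B.
Currency withdrawal €4 billion: just a shift between currency and reserves — both are base money → 0.
Government spending €19 billion: a non-base liability converts back to reserves → +€19B.
Discount-window loan €8 billion: ECB balance sheet expands → +€8B.
Asset sale (to non-banks) €83 billion: ECB balance sheet contracts → −€83B.
Net: 67 + 0 + 19 + 8 − 83 = +€11 billion.

+€11 billion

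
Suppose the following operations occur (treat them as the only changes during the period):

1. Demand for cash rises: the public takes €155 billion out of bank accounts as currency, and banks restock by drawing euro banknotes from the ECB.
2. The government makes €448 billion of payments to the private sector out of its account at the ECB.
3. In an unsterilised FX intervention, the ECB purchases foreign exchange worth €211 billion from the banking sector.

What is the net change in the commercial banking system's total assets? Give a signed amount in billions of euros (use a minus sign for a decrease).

+€293 billion

ECB balance sheet:
  Assets:      Foreign assets +€211B
  Liabilities: Bank reserves +€504B, Currency in circulation +€155B, Government deposits −€448B
Commercial banking system:
  Assets:      Reserves at CB +€504B, Foreign assets −€211B
  Liabilities: Checkable deposits +€293B
Change in total bank assets = +€293 billion.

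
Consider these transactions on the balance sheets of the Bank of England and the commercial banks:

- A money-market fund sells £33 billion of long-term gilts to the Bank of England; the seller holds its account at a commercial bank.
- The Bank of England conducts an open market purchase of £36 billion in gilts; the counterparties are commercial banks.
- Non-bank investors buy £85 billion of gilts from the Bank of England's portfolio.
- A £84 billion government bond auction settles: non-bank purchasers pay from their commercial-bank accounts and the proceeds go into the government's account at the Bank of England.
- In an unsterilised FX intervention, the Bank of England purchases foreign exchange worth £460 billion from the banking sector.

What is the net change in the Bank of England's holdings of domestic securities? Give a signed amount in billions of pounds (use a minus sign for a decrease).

-£16 billion

Asset purchase (from non-banks) £33 billion: securities added to the Bank of England's portfolio → +£33B.
OMO purchase (from banks) £36 billion: securities added to the Bank of England's portfolio → +£36B.
Asset sale (to non-banks) £85 billion: securities removed from the Bank of England's portfolio → −£85B.
Government account inflow £84 billion: the Bank of England's securities portfolio is untouched → 0.
FX purchase £460 billion: the Bank of England's securities portfolio is untouched → 0.
Net: 33 + 36 − 85 + 0 + 0 = -£16 billion.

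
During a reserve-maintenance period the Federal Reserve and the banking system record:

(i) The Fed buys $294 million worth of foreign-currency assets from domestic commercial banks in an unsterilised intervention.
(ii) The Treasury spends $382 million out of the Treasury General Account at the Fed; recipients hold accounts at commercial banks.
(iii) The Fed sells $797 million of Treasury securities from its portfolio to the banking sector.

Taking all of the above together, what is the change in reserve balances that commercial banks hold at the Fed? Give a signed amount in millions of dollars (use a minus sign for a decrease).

FX purchase $294 million: the Fed pays by crediting reserve accounts → +$294M.
Government spending $382 million: government payments flow into bank reserve accounts → +$382M.
OMO sale (to banks) $797 million: the buying banks pay out of their reserve balances → −$797M.
Net: 294 + 382 − 797 = -$121 million.

-$121 million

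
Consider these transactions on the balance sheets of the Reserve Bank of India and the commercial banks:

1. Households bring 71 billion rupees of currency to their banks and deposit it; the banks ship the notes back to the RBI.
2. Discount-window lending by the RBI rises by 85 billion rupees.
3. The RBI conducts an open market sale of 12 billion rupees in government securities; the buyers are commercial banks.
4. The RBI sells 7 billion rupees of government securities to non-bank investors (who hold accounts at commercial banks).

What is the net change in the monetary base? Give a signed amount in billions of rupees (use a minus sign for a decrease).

+66 billion

RBI balance sheet:
  Assets:      Securities −19B, Loans to banks +85B
  Liabilities: Bank reserves +137B, Currency in circulation −71B
Monetary base = currency + reserves: −71B + (+137B) = +66 billion.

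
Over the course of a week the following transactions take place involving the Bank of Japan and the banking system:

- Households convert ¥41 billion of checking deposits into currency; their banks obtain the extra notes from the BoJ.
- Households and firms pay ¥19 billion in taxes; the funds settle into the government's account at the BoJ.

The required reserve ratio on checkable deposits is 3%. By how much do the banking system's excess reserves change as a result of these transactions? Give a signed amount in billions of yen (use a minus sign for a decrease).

-¥58.2 billion

Currency withdrawal ¥41 billion: reserves −¥41B, deposits −¥41B.
Government account inflow ¥19 billion: reserves −¥19B, deposits −¥19B.
Totals: Δreserves = −¥60B, Δdeposits = −¥60B.
Δrequired reserves = 3% × −¥60B = −¥1.8B.
Δexcess reserves = Δreserves − Δrequired = −¥60B − (−¥1.8B) = -¥58.2 billion.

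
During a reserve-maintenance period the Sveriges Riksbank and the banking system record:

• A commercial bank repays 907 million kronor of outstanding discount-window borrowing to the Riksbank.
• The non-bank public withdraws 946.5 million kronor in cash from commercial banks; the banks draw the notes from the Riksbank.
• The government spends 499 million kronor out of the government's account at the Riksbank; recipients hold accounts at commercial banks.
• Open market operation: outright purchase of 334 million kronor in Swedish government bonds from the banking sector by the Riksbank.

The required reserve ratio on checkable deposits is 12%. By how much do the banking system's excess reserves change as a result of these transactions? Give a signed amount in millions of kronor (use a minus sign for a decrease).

Discount-window repayment 907 million kronor: reserves −907M, deposits 0.
Currency withdrawal 946.5 million kronor: reserves −946.5M, deposits −946.5M.
Government spending 499 million kronor: reserves +499M, deposits +499M.
OMO purchase (from banks) 334 million kronor: reserves +334M, deposits 0.
Totals: Δreserves = −1020.5M, Δdeposits = −447.5M.
Δrequired reserves = 12% × −447.5M = −53.7M.
Δexcess reserves = Δreserves − Δrequired = −1020.5M − (−53.7M) = -966.8 million.

-966.8 million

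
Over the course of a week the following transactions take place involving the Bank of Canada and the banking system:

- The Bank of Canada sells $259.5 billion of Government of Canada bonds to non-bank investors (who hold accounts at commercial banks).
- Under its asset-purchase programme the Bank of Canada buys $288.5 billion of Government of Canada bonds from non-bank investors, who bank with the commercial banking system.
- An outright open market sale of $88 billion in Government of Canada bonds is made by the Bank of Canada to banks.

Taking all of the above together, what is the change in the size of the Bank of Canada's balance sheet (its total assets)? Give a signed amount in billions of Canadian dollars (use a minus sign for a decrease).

-$59 billion

Asset sale (to non-banks) $259.5 billion: a Bank of Canada asset is shed → −$259.5B.
Asset purchase (from non-banks) $288.5 billion: a Bank of Canada asset is acquired → +$288.5B.
OMO sale (to banks) $88 billion: a Bank of Canada asset is shed → −$88B.
Net: −259.5 + 288.5 − 88 = -$59 billion.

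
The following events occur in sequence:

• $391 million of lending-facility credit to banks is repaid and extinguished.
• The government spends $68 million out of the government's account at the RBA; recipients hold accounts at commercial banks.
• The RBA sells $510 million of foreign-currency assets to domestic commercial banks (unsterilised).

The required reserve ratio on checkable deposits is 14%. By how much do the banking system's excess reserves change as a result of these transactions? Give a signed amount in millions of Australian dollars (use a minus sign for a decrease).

-$842.52 million

Discount-window repayment $391 million: reserves −$391M, deposits 0.
Government spending $68 million: reserves +$68M, deposits +$68M.
FX sale $510 million: reserves −$510M, deposits 0.
Totals: Δreserves = −$833M, Δdeposits = +$68M.
Δrequired reserves = 14% × +$68M = +$9.52M.
Δexcess reserves = Δreserves − Δrequired = −$833M − (+$9.52M) = -$842.52 million.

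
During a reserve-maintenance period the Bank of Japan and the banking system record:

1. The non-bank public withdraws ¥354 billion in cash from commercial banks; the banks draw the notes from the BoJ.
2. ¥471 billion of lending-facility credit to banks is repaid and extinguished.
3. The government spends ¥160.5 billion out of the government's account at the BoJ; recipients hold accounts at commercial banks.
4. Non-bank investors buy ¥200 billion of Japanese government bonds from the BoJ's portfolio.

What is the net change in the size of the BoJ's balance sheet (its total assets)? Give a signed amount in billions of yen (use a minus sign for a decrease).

-¥671 billion

BoJ balance sheet:
  Assets:      Securities −¥200B, Loans to banks −¥471B
  Liabilities: Bank reserves −¥864.5B, Currency in circulation +¥354B, Government deposits −¥160.5B
Commercial banking system:
  Assets:      Reserves at CB −¥864.5B
  Liabilities: Checkable deposits −¥393.5B, Borrowings from CB −¥471B
Change in total BoJ assets = -¥671 billion.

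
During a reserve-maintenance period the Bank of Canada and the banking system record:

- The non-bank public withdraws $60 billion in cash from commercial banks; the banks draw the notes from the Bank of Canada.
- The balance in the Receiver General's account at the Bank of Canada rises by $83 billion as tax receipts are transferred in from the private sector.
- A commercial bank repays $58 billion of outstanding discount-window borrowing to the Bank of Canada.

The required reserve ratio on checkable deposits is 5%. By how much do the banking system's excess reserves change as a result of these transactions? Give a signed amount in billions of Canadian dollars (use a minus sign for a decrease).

Currency withdrawal $60 billion: reserves −$60B, deposits −$60B.
Government account inflow $83 billion: reserves −$83B, deposits −$83B.
Discount-window repayment $58 billion: reserves −$58B, deposits 0.
Totals: Δreserves = −$201B, Δdeposits = −$143B.
Δrequired reserves = 5% × −$143B = −$7.15B.
Δexcess reserves = Δreserves − Δrequired = −$201B − (−$7.15B) = -$193.85 billion.

-$193.85 billion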